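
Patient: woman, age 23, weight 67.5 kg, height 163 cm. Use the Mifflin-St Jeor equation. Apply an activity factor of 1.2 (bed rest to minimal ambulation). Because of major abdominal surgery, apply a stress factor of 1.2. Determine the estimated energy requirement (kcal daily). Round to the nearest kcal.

2042 kcal daily

Mifflin-St Jeor (female): BMR = 10(67.5) + 6.25(163) − 5(23) − 161 = 675 + 1018.75 − 115 − 161 = 1417.75 kcal/day.
TEE = BMR × activity factor = 1417.75 × 1.2 = 1701.3 kcal/day.
Apply stress factor: 1701.3 × 1.2 = 2041.56 kcal/day.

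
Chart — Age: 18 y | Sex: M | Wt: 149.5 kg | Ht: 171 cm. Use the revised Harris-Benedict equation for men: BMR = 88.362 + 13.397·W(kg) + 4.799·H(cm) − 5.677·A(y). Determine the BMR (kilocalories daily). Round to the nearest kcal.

2810 kilocalories daily

Harris-Benedict: BMR = 88.362 + 13.397(149.5) + 4.799(171) − 5.677(18) = 2809.6565 kcal/day.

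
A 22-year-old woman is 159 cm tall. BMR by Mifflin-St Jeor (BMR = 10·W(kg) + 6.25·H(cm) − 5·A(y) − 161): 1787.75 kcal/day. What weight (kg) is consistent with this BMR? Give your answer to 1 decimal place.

1787.75 = 10·W + 6.25(159) − 5(22) − 161
10·W = 1787.75 − 722.75 = 1065, so W = 106.5 kg.

106.5 kg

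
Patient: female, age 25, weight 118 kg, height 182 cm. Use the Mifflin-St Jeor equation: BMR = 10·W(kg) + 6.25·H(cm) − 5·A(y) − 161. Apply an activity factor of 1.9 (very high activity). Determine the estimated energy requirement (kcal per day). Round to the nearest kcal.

Mifflin-St Jeor (female): BMR = 10(118) + 6.25(182) − 5(25) − 161 = 1180 + 1137.5 − 125 − 161 = 2031.5 kcal/day.
TEE = BMR × activity factor = 2031.5 × 1.9 = 3859.85 kcal/day.

3860 kcal per day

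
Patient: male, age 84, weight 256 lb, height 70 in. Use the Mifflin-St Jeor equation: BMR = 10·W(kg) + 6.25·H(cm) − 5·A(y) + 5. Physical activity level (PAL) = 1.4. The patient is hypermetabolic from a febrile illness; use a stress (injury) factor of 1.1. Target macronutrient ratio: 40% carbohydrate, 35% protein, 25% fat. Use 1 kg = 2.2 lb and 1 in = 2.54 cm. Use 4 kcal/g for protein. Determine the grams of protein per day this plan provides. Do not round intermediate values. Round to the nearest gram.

251 g/day

Convert to metric: weight = 256 ÷ 2.2 = 116.3636 kg; height = 70 × 2.54 = 177.8 cm.
Mifflin-St Jeor (male): BMR = 10(116.3636) + 6.25(177.8) − 5(84) + 5 = 1163.6364 + 1111.25 − 420 + 5 = 1859.8864 kcal/day.
TEE = 1859.8864 × 1.4 = 2603.8409 kcal/day.
With stress factor 1.1: 2603.8409 × 1.1 = 2864.225 kcal/day.
Protein energy = 35% × 2864.225 = 1002.4788 kcal.
Protein = 1002.4788 ÷ 4 kcal/g = 250.6197 g.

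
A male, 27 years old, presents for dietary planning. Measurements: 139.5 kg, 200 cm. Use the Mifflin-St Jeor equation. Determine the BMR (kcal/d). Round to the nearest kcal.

2515 kcal/d

Mifflin-St Jeor (male): BMR = 10(139.5) + 6.25(200) − 5(27) + 5 = 1395 + 1250 − 135 + 5 = 2515 kcal/day.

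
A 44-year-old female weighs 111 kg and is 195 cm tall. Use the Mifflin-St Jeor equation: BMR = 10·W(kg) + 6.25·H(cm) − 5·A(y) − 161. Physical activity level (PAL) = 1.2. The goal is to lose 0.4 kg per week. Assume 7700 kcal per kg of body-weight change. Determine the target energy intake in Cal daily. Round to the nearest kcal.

1897 Cal daily

Mifflin-St Jeor (female): BMR = 10(111) + 6.25(195) − 5(44) − 161 = 1110 + 1218.75 − 220 − 161 = 1947.75 kcal/day.
TEE = 1947.75 × 1.2 = 2337.3 kcal/day.
Required daily deficit = 0.4 × 7700 ÷ 7 = 440 kcal/day.
Target intake = 2337.3 − 440 = 1897.3 kcal/day.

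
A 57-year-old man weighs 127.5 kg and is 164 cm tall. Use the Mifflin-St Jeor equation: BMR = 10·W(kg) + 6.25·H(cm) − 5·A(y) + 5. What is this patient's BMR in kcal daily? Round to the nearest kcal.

Mifflin-St Jeor (male): BMR = 10(127.5) + 6.25(164) − 5(57) + 5 = 1275 + 1025 − 285 + 5 = 2020 kcal/day.

2020 kcal daily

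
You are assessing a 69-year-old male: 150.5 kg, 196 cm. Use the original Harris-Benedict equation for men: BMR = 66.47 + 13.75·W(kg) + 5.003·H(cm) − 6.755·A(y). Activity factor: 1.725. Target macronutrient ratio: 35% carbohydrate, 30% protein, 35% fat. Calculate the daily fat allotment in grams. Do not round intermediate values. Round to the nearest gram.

Harris-Benedict: BMR = 66.47 + 13.75(150.5) + 5.003(196) − 6.755(69) = 2650.338 kcal/day.
TEE = 2650.338 × 1.725 = 4571.8331 kcal/day.
Fat energy = 35% × 4571.8331 = 1600.1416 kcal.
Fat = 1600.1416 ÷ 9 kcal/g = 177.7935 g.

178 g/day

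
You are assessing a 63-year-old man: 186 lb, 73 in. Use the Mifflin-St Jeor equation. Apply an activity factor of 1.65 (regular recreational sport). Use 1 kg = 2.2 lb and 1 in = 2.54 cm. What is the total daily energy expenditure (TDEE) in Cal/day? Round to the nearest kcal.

Convert to metric: weight = 186 ÷ 2.2 = 84.5455 kg; height = 73 × 2.54 = 185.42 cm.
Mifflin-St Jeor (male): BMR = 10(84.5455) + 6.25(185.42) − 5(63) + 5 = 845.4545 + 1158.875 − 315 + 5 = 1694.3295 kcal/day.
TEE = BMR × activity factor = 1694.3295 × 1.65 = 2795.6438 kcal/day.

2796 Cal/day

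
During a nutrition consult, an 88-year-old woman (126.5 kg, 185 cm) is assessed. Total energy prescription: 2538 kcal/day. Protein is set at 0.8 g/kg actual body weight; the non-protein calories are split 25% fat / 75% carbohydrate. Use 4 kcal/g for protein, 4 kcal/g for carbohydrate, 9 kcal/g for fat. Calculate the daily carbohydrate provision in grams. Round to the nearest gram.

Protein = 0.8 × 126.5 = 101.2 g → 101.2 × 4 = 404.8 kcal.
Non-protein calories = 2538 − 404.8 = 2133.2 kcal.
Fat: 25% × 2133.2 = 533.3 kcal; carbohydrate: 1599.9 kcal.
Carbohydrate: 1599.9 kcal ÷ 4 kcal/g = 399.975 g.

400 g/day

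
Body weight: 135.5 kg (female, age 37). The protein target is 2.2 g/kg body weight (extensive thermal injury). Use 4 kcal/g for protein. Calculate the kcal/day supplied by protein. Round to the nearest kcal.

1192 kcal/day

Protein = 2.2 g/kg × 135.5 kg = 298.1 g/day.
Protein energy = 298.1 g × 4 kcal/g = 1192.4 kcal/day.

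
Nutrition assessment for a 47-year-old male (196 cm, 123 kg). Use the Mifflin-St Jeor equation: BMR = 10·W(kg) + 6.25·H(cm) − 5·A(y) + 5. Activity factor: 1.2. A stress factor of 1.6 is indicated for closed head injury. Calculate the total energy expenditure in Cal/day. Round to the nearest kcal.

4272 Cal/day

Mifflin-St Jeor (male): BMR = 10(123) + 6.25(196) − 5(47) + 5 = 1230 + 1225 − 235 + 5 = 2225 kcal/day.
TEE = BMR × activity factor = 2225 × 1.2 = 2670 kcal/day.
Apply stress factor: 2670 × 1.6 = 4272 kcal/day.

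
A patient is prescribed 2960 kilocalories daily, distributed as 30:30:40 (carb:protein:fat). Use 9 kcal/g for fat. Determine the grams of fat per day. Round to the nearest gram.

Fat energy = 40% × 2960 = 1184 kcal.
At 9 kcal/g: 1184 ÷ 9 = 131.5556 g.

132 g/day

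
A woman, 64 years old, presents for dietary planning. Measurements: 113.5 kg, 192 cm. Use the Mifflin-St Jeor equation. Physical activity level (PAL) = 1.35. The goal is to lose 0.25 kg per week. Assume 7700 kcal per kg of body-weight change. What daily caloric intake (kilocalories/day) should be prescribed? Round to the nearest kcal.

Mifflin-St Jeor (female): BMR = 10(113.5) + 6.25(192) − 5(64) − 161 = 1135 + 1200 − 320 − 161 = 1854 kcal/day.
TEE = 1854 × 1.35 = 2502.9 kcal/day.
Required daily deficit = 0.25 × 7700 ÷ 7 = 275 kcal/day.
Target intake = 2502.9 − 275 = 2227.9 kcal/day.

2228 kilocalories/day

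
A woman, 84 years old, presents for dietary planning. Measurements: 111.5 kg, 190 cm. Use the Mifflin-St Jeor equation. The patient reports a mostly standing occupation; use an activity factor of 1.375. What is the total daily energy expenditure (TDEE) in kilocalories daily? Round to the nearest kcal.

Mifflin-St Jeor (female): BMR = 10(111.5) + 6.25(190) − 5(84) − 161 = 1115 + 1187.5 − 420 − 161 = 1721.5 kcal/day.
TEE = BMR × activity factor = 1721.5 × 1.375 = 2367.0625 kcal/day.

2367 kilocalories daily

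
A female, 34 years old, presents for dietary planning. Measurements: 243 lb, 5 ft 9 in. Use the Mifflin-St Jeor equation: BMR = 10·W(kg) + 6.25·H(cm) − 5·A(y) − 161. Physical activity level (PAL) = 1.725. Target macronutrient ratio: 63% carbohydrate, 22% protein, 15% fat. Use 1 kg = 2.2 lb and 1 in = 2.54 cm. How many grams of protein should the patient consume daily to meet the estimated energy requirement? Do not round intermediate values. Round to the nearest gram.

177 g/day

Convert to metric: weight = 243 ÷ 2.2 = 110.4545 kg; height = (5×12 + 9) × 2.54 = 69 × 2.54 = 175.26 cm.
Mifflin-St Jeor (female): BMR = 10(110.4545) + 6.25(175.26) − 5(34) − 161 = 1104.5455 + 1095.375 − 170 − 161 = 1868.9205 kcal/day.
TEE = 1868.9205 × 1.725 = 3223.8878 kcal/day.
Protein energy = 22% × 3223.8878 = 709.2553 kcal.
Protein = 709.2553 ÷ 4 kcal/g = 177.3138 g.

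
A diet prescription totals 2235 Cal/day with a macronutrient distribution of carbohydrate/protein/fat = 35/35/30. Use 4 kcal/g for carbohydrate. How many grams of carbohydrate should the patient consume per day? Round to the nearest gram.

196 g/day

Carbohydrate energy = 35% × 2235 = 782.25 kcal.
At 4 kcal/g: 782.25 ÷ 4 = 195.5625 g.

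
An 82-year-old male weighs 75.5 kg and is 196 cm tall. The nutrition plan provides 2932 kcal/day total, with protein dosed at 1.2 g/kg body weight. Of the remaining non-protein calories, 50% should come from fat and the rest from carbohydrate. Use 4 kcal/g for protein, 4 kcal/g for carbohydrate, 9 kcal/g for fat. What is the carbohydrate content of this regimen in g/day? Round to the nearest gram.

321 g/day

Protein = 1.2 × 75.5 = 90.6 g → 90.6 × 4 = 362.4 kcal.
Non-protein calories = 2932 − 362.4 = 2569.6 kcal.
Fat: 50% × 2569.6 = 1284.8 kcal; carbohydrate: 1284.8 kcal.
Carbohydrate: 1284.8 kcal ÷ 4 kcal/g = 321.2 g.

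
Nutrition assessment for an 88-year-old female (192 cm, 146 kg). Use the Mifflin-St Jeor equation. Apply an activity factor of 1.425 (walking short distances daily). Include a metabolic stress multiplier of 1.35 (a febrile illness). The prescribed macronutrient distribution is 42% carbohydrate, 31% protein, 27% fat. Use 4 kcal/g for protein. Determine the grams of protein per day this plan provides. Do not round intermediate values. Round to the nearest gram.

Mifflin-St Jeor (female): BMR = 10(146) + 6.25(192) − 5(88) − 161 = 1460 + 1200 − 440 − 161 = 2059 kcal/day.
TEE = 2059 × 1.425 = 2934.075 kcal/day.
With stress factor 1.35: 2934.075 × 1.35 = 3961.0013 kcal/day.
Protein energy = 31% × 3961.0013 = 1227.9104 kcal.
Protein = 1227.9104 ÷ 4 kcal/g = 306.9776 g.

307 g/day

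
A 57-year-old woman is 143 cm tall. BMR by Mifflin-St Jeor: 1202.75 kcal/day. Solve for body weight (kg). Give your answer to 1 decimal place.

75.5 kg

1202.75 = 10·W + 6.25(143) − 5(57) − 161
10·W = 1202.75 − 447.75 = 755, so W = 75.5 kg.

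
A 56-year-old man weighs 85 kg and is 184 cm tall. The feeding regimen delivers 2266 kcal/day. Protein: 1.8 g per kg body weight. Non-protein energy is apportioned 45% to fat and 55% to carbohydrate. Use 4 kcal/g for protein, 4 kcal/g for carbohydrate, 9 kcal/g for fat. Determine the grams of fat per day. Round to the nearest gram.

83 g/day

Protein = 1.8 × 85 = 153 g → 153 × 4 = 612 kcal.
Non-protein calories = 2266 − 612 = 1654 kcal.
Fat: 45% × 1654 = 744.3 kcal; carbohydrate: 909.7 kcal.
Fat: 744.3 kcal ÷ 9 kcal/g = 82.7 g.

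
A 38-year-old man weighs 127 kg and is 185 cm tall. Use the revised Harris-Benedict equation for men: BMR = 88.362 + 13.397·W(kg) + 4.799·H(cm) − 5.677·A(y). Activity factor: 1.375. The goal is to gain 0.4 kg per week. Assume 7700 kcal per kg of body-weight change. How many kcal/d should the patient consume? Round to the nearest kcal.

Harris-Benedict: BMR = 88.362 + 13.397(127) + 4.799(185) − 5.677(38) = 2461.87 kcal/day.
TEE = 2461.87 × 1.375 = 3385.0713 kcal/day.
Required daily surplus = 0.4 × 7700 ÷ 7 = 440 kcal/day.
Target intake = 3385.0713 + 440 = 3825.0713 kcal/day.

3825 kcal/d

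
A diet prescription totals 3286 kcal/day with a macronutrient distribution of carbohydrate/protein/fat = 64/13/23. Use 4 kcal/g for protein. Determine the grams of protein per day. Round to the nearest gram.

Protein energy = 13% × 3286 = 427.18 kcal.
At 4 kcal/g: 427.18 ÷ 4 = 106.795 g.

107 g/day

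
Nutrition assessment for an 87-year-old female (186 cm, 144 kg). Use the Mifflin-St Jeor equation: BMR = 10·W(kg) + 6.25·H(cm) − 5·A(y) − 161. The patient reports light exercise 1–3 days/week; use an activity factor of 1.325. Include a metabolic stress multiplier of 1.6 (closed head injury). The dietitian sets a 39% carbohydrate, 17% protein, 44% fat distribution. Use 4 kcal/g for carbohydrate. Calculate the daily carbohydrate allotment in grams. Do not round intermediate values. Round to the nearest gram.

415 g/day

Mifflin-St Jeor (female): BMR = 10(144) + 6.25(186) − 5(87) − 161 = 1440 + 1162.5 − 435 − 161 = 2006.5 kcal/day.
TEE = 2006.5 × 1.325 = 2658.6125 kcal/day.
With stress factor 1.6: 2658.6125 × 1.6 = 4253.78 kcal/day.
Carbohydrate energy = 39% × 4253.78 = 1658.9742 kcal.
Carbohydrate = 1658.9742 ÷ 4 kcal/g = 414.7436 g.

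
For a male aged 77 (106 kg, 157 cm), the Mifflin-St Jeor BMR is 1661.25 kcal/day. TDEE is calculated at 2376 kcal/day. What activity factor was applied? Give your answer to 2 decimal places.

1.43

Activity factor = TEE ÷ BMR = 2376 ÷ 1661.25 = 1.43.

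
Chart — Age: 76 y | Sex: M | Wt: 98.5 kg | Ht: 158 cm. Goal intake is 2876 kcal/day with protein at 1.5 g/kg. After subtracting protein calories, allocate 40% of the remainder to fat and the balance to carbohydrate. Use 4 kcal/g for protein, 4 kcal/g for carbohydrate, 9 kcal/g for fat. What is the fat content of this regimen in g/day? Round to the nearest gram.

102 g/day

Protein = 1.5 × 98.5 = 147.75 g → 147.75 × 4 = 591 kcal.
Non-protein calories = 2876 − 591 = 2285 kcal.
Fat: 40% × 2285 = 914 kcal; carbohydrate: 1371 kcal.
Fat: 914 kcal ÷ 9 kcal/g = 101.5556 g.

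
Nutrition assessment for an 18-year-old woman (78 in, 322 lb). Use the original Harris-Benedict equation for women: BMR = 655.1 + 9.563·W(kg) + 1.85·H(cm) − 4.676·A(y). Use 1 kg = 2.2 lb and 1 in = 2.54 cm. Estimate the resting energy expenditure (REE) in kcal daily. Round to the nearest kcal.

2337 kcal daily

Convert to metric: weight = 322 ÷ 2.2 = 146.3636 kg; height = 78 × 2.54 = 198.12 cm.
Harris-Benedict: BMR = 655.1 + 9.563(146.3636) + 1.85(198.12) − 4.676(18) = 2337.1295 kcal/day.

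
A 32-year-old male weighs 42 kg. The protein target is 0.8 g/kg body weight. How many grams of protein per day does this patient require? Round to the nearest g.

34 g/day

Protein = 0.8 g/kg × 42 kg = 33.6 g/day.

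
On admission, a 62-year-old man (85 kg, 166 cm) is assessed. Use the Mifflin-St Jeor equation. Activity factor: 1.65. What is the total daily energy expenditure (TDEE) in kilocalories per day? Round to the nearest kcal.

2611 kilocalories per day

Mifflin-St Jeor (male): BMR = 10(85) + 6.25(166) − 5(62) + 5 = 850 + 1037.5 − 310 + 5 = 1582.5 kcal/day.
TEE = BMR × activity factor = 1582.5 × 1.65 = 2611.125 kcal/day.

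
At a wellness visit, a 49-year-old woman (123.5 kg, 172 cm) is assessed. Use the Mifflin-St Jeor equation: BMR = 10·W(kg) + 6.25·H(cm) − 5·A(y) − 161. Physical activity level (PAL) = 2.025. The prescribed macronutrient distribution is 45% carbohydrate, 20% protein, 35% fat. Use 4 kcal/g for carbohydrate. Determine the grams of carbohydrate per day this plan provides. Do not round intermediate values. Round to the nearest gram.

Mifflin-St Jeor (female): BMR = 10(123.5) + 6.25(172) − 5(49) − 161 = 1235 + 1075 − 245 − 161 = 1904 kcal/day.
TEE = 1904 × 2.025 = 3855.6 kcal/day.
Carbohydrate energy = 45% × 3855.6 = 1735.02 kcal.
Carbohydrate = 1735.02 ÷ 4 kcal/g = 433.755 g.

434 g/day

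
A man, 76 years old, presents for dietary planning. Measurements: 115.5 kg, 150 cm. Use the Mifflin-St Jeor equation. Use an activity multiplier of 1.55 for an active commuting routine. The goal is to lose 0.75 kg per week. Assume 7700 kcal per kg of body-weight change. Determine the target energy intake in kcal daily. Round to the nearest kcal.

Mifflin-St Jeor (male): BMR = 10(115.5) + 6.25(150) − 5(76) + 5 = 1155 + 937.5 − 380 + 5 = 1717.5 kcal/day.
TEE = 1717.5 × 1.55 = 2662.125 kcal/day.
Required daily deficit = 0.75 × 7700 ÷ 7 = 825 kcal/day.
Target intake = 2662.125 − 825 = 1837.125 kcal/day.

1837 kcal daily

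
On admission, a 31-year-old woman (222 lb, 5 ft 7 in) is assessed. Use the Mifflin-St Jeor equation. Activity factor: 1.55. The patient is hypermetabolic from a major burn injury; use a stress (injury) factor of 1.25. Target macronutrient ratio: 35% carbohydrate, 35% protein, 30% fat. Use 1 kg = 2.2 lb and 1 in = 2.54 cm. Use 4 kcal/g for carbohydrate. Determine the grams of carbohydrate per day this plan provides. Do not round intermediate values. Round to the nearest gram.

298 g/day

Convert to metric: weight = 222 ÷ 2.2 = 100.9091 kg; height = (5×12 + 7) × 2.54 = 67 × 2.54 = 170.18 cm.
Mifflin-St Jeor (female): BMR = 10(100.9091) + 6.25(170.18) − 5(31) − 161 = 1009.0909 + 1063.625 − 155 − 161 = 1756.7159 kcal/day.
TEE = 1756.7159 × 1.55 = 2722.9097 kcal/day.
With stress factor 1.25: 2722.9097 × 1.25 = 3403.6371 kcal/day.
Carbohydrate energy = 35% × 3403.6371 = 1191.273 kcal.
Carbohydrate = 1191.273 ÷ 4 kcal/g = 297.8182 g.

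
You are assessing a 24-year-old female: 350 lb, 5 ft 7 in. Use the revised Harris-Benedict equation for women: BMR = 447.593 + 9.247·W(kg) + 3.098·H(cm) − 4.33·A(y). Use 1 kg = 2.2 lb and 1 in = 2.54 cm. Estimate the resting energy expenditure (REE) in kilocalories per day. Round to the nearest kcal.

Convert to metric: weight = 350 ÷ 2.2 = 159.0909 kg; height = (5×12 + 7) × 2.54 = 67 × 2.54 = 170.18 cm.
Harris-Benedict: BMR = 447.593 + 9.247(159.0909) + 3.098(170.18) − 4.33(24) = 2342.0043 kcal/day.

2342 kilocalories per day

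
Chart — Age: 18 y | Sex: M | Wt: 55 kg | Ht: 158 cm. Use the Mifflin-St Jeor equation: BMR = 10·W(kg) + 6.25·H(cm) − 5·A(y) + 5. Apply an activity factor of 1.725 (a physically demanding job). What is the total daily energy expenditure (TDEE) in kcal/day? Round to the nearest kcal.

Mifflin-St Jeor (male): BMR = 10(55) + 6.25(158) − 5(18) + 5 = 550 + 987.5 − 90 + 5 = 1452.5 kcal/day.
TEE = BMR × activity factor = 1452.5 × 1.725 = 2505.5625 kcal/day.

2506 kcal/day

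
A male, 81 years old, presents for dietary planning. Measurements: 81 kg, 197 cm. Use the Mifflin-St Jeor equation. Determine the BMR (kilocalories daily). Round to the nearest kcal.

1641 kilocalories daily

Mifflin-St Jeor (male): BMR = 10(81) + 6.25(197) − 5(81) + 5 = 810 + 1231.25 − 405 + 5 = 1641.25 kcal/day.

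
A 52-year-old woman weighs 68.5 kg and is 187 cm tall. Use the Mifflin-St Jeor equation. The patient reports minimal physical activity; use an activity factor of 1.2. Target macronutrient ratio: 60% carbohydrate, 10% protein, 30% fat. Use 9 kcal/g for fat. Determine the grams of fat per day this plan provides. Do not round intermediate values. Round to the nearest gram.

Mifflin-St Jeor (female): BMR = 10(68.5) + 6.25(187) − 5(52) − 161 = 685 + 1168.75 − 260 − 161 = 1432.75 kcal/day.
TEE = 1432.75 × 1.2 = 1719.3 kcal/day.
Fat energy = 30% × 1719.3 = 515.79 kcal.
Fat = 515.79 ÷ 9 kcal/g = 57.31 g.

57 g/day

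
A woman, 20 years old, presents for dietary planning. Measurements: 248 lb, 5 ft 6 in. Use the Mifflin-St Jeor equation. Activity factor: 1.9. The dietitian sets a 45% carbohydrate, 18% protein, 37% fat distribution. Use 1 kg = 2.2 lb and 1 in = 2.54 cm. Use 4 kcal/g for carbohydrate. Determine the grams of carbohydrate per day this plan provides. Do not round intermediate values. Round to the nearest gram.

Convert to metric: weight = 248 ÷ 2.2 = 112.7273 kg; height = (5×12 + 6) × 2.54 = 66 × 2.54 = 167.64 cm.
Mifflin-St Jeor (female): BMR = 10(112.7273) + 6.25(167.64) − 5(20) − 161 = 1127.2727 + 1047.75 − 100 − 161 = 1914.0227 kcal/day.
TEE = 1914.0227 × 1.9 = 3636.6432 kcal/day.
Carbohydrate energy = 45% × 3636.6432 = 1636.4894 kcal.
Carbohydrate = 1636.4894 ÷ 4 kcal/g = 409.1224 g.

409 g/day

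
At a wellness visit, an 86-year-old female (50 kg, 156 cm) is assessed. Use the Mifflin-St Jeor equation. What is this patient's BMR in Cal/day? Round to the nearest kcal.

Mifflin-St Jeor (female): BMR = 10(50) + 6.25(156) − 5(86) − 161 = 500 + 975 − 430 − 161 = 884 kcal/day.

884 Cal/day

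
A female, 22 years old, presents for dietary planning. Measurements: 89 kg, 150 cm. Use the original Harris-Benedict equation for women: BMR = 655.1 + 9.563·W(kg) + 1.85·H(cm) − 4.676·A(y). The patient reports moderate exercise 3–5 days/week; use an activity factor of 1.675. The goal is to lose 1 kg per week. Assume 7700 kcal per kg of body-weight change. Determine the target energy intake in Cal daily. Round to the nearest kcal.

1715 Cal daily

Harris-Benedict: BMR = 655.1 + 9.563(89) + 1.85(150) − 4.676(22) = 1680.835 kcal/day.
TEE = 1680.835 × 1.675 = 2815.3986 kcal/day.
Required daily deficit = 1 × 7700 ÷ 7 = 1100 kcal/day.
Target intake = 2815.3986 − 1100 = 1715.3986 kcal/day.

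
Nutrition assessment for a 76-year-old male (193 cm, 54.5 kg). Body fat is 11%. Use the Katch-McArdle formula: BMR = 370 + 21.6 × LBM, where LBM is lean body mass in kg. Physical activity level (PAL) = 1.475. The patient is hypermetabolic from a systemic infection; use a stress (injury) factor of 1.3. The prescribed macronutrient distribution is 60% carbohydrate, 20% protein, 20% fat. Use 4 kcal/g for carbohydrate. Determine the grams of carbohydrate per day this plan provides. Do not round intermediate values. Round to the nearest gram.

408 g/day

LBM = 54.5 × (1 − 0.11) = 48.505 kg. Katch-McArdle: BMR = 370 + 21.6 × 48.505 = 1417.708 kcal/day.
TEE = 1417.708 × 1.475 = 2091.1193 kcal/day.
With stress factor 1.3: 2091.1193 × 1.3 = 2718.4551 kcal/day.
Carbohydrate energy = 60% × 2718.4551 = 1631.0731 kcal.
Carbohydrate = 1631.0731 ÷ 4 kcal/g = 407.7683 g.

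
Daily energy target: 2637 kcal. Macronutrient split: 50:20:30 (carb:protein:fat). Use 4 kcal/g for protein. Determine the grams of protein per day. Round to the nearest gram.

Protein energy = 20% × 2637 = 527.4 kcal.
At 4 kcal/g: 527.4 ÷ 4 = 131.85 g.

132 g/day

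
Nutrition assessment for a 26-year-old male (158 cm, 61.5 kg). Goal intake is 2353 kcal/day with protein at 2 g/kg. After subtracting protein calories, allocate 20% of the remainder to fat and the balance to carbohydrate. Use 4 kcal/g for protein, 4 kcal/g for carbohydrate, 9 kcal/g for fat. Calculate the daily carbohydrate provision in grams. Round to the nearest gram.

372 g/day

Protein = 2 × 61.5 = 123 g → 123 × 4 = 492 kcal.
Non-protein calories = 2353 − 492 = 1861 kcal.
Fat: 20% × 1861 = 372.2 kcal; carbohydrate: 1488.8 kcal.
Carbohydrate: 1488.8 kcal ÷ 4 kcal/g = 372.2 g.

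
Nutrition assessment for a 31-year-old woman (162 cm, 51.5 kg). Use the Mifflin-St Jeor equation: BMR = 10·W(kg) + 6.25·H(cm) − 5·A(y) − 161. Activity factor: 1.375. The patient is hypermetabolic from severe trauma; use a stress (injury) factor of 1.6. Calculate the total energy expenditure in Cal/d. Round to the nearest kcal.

2665 Cal/d

Mifflin-St Jeor (female): BMR = 10(51.5) + 6.25(162) − 5(31) − 161 = 515 + 1012.5 − 155 − 161 = 1211.5 kcal/day.
TEE = BMR × activity factor = 1211.5 × 1.375 = 1665.8125 kcal/day.
Apply stress factor: 1665.8125 × 1.6 = 2665.3 kcal/day.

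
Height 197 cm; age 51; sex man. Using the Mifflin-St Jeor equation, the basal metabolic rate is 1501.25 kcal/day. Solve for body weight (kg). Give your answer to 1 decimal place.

1501.25 = 10·W + 6.25(197) − 5(51) + 5
10·W = 1501.25 − 981.25 = 520, so W = 52 kg.

52.0 kg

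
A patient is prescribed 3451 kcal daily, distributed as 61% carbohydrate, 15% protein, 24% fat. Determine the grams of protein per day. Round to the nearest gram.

Protein energy = 15% × 3451 = 517.65 kcal.
At 4 kcal/g: 517.65 ÷ 4 = 129.4125 g.

129 g/day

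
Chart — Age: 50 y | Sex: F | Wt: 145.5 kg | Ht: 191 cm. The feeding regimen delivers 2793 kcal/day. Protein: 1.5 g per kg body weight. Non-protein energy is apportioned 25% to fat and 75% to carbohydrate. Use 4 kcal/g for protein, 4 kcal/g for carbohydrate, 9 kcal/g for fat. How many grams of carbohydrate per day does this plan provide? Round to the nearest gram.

360 g/day

Protein = 1.5 × 145.5 = 218.25 g → 218.25 × 4 = 873 kcal.
Non-protein calories = 2793 − 873 = 1920 kcal.
Fat: 25% × 1920 = 480 kcal; carbohydrate: 1440 kcal.
Carbohydrate: 1440 kcal ÷ 4 kcal/g = 360 g.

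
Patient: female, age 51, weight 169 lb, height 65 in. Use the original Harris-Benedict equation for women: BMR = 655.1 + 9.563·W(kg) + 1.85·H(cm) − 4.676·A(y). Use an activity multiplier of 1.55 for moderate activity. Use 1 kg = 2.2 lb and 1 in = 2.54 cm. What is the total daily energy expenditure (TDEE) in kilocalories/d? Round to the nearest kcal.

2258 kilocalories/d

Convert to metric: weight = 169 ÷ 2.2 = 76.8182 kg; height = 65 × 2.54 = 165.1 cm.
Harris-Benedict: BMR = 655.1 + 9.563(76.8182) + 1.85(165.1) − 4.676(51) = 1456.6713 kcal/day.
TEE = BMR × activity factor = 1456.6713 × 1.55 = 2257.8405 kcal/day.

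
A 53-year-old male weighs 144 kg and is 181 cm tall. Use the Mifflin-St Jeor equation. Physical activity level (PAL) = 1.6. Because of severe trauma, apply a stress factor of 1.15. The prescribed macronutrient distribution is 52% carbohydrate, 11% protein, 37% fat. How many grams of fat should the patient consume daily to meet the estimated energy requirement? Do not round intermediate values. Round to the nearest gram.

175 g/day

Mifflin-St Jeor (male): BMR = 10(144) + 6.25(181) − 5(53) + 5 = 1440 + 1131.25 − 265 + 5 = 2311.25 kcal/day.
TEE = 2311.25 × 1.6 = 3698 kcal/day.
With stress factor 1.15: 3698 × 1.15 = 4252.7 kcal/day.
Fat energy = 37% × 4252.7 = 1573.499 kcal.
Fat = 1573.499 ÷ 9 kcal/g = 174.8332 g.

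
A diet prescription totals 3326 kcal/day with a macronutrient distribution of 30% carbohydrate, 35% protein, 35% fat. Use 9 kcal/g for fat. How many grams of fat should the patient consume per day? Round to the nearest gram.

Fat energy = 35% × 3326 = 1164.1 kcal.
At 9 kcal/g: 1164.1 ÷ 9 = 129.3444 g.

129 g/day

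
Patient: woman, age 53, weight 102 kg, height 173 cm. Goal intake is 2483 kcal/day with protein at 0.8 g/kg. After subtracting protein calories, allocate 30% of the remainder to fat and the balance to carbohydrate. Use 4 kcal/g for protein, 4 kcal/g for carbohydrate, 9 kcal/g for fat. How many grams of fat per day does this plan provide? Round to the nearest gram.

72 g/day

Protein = 0.8 × 102 = 81.6 g → 81.6 × 4 = 326.4 kcal.
Non-protein calories = 2483 − 326.4 = 2156.6 kcal.
Fat: 30% × 2156.6 = 646.98 kcal; carbohydrate: 1509.62 kcal.
Fat: 646.98 kcal ÷ 9 kcal/g = 71.8867 g.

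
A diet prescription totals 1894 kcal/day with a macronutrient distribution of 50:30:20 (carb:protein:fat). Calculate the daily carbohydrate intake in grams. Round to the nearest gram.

237 g/day

Carbohydrate energy = 50% × 1894 = 947 kcal.
At 4 kcal/g: 947 ÷ 4 = 236.75 g.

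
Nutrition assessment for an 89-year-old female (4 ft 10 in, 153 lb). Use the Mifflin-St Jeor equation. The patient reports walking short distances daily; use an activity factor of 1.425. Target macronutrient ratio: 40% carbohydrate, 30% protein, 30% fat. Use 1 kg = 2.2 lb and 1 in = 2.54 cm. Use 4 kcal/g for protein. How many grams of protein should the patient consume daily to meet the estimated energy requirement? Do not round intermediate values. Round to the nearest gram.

108 g/day

Convert to metric: weight = 153 ÷ 2.2 = 69.5455 kg; height = (4×12 + 10) × 2.54 = 58 × 2.54 = 147.32 cm.
Mifflin-St Jeor (female): BMR = 10(69.5455) + 6.25(147.32) − 5(89) − 161 = 695.4545 + 920.75 − 445 − 161 = 1010.2045 kcal/day.
TEE = 1010.2045 × 1.425 = 1439.5415 kcal/day.
Protein energy = 30% × 1439.5415 = 431.8624 kcal.
Protein = 431.8624 ÷ 4 kcal/g = 107.9656 g.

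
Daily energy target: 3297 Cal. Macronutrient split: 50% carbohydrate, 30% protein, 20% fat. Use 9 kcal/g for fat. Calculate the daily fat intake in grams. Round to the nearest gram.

73 g/day

Fat energy = 20% × 3297 = 659.4 kcal.
At 9 kcal/g: 659.4 ÷ 9 = 73.2667 g.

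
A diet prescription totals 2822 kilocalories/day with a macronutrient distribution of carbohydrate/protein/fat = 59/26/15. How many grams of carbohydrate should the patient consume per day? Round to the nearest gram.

Carbohydrate energy = 59% × 2822 = 1664.98 kcal.
At 4 kcal/g: 1664.98 ÷ 4 = 416.245 g.

416 g/day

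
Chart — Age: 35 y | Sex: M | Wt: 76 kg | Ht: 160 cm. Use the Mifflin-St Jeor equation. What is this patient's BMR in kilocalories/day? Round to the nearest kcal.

Mifflin-St Jeor (male): BMR = 10(76) + 6.25(160) − 5(35) + 5 = 760 + 1000 − 175 + 5 = 1590 kcal/day.

1590 kilocalories/day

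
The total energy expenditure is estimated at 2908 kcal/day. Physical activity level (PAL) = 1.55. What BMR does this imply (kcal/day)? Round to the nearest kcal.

BMR = TEE ÷ activity factor = 2908 ÷ 1.55 = 1876.129 kcal/day.

1876 kcal/day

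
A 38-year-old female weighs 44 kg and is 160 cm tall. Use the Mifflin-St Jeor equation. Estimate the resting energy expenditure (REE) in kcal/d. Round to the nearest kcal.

Mifflin-St Jeor (female): BMR = 10(44) + 6.25(160) − 5(38) − 161 = 440 + 1000 − 190 − 161 = 1089 kcal/day.

1089 kcal/d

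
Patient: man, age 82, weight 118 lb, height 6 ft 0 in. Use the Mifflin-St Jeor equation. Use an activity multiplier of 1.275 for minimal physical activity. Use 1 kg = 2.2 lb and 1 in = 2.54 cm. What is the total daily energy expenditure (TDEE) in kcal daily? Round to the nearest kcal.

1625 kcal daily

Convert to metric: weight = 118 ÷ 2.2 = 53.6364 kg; height = (6×12 + 0) × 2.54 = 72 × 2.54 = 182.88 cm.
Mifflin-St Jeor (male): BMR = 10(53.6364) + 6.25(182.88) − 5(82) + 5 = 536.3636 + 1143 − 410 + 5 = 1274.3636 kcal/day.
TEE = BMR × activity factor = 1274.3636 × 1.275 = 1624.8136 kcal/day.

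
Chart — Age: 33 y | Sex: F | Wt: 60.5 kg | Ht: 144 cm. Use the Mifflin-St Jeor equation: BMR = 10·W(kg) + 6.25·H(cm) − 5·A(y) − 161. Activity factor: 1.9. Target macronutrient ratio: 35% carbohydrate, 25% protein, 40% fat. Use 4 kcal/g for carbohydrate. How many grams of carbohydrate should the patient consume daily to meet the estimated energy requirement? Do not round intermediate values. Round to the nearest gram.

196 g/day

Mifflin-St Jeor (female): BMR = 10(60.5) + 6.25(144) − 5(33) − 161 = 605 + 900 − 165 − 161 = 1179 kcal/day.
TEE = 1179 × 1.9 = 2240.1 kcal/day.
Carbohydrate energy = 35% × 2240.1 = 784.035 kcal.
Carbohydrate = 784.035 ÷ 4 kcal/g = 196.0088 g.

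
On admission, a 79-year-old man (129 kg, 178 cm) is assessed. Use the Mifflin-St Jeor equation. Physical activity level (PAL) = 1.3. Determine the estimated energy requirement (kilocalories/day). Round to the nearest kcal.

Mifflin-St Jeor (male): BMR = 10(129) + 6.25(178) − 5(79) + 5 = 1290 + 1112.5 − 395 + 5 = 2012.5 kcal/day.
TEE = BMR × activity factor = 2012.5 × 1.3 = 2616.25 kcal/day.

2616 kilocalories/day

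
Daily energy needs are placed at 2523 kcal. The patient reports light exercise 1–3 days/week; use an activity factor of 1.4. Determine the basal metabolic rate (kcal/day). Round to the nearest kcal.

BMR = TEE ÷ activity factor = 2523 ÷ 1.4 = 1802.1429 kcal/day.

1802 kcal/day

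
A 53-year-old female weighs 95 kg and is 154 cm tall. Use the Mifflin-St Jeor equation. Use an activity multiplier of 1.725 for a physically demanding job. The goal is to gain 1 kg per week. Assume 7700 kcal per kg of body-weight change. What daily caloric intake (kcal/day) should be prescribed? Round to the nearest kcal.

3664 kcal/day

Mifflin-St Jeor (female): BMR = 10(95) + 6.25(154) − 5(53) − 161 = 950 + 962.5 − 265 − 161 = 1486.5 kcal/day.
TEE = 1486.5 × 1.725 = 2564.2125 kcal/day.
Required daily surplus = 1 × 7700 ÷ 7 = 1100 kcal/day.
Target intake = 2564.2125 + 1100 = 3664.2125 kcal/day.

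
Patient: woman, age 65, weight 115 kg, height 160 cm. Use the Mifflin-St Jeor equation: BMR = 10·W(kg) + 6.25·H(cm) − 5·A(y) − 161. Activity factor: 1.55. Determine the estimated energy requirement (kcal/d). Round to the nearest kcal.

Mifflin-St Jeor (female): BMR = 10(115) + 6.25(160) − 5(65) − 161 = 1150 + 1000 − 325 − 161 = 1664 kcal/day.
TEE = BMR × activity factor = 1664 × 1.55 = 2579.2 kcal/day.

2579 kcal/d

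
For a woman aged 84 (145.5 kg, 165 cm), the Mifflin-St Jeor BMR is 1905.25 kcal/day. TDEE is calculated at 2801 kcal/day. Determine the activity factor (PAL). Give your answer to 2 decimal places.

Activity factor = TEE ÷ BMR = 2801 ÷ 1905.25 = 1.47.

1.47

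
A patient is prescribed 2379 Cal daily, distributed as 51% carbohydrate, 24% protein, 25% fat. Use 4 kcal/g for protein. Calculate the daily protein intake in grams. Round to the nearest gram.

Protein energy = 24% × 2379 = 570.96 kcal.
At 4 kcal/g: 570.96 ÷ 4 = 142.74 g.

143 g/day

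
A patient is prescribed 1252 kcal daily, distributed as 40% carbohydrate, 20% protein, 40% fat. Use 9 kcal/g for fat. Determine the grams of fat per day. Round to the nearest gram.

56 g/day

Fat energy = 40% × 1252 = 500.8 kcal.
At 9 kcal/g: 500.8 ÷ 9 = 55.6444 g.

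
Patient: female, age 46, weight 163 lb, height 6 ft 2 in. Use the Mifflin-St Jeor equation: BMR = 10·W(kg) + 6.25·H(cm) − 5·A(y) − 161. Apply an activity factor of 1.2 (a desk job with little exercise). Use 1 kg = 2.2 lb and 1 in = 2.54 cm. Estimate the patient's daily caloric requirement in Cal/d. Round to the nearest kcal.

Convert to metric: weight = 163 ÷ 2.2 = 74.0909 kg; height = (6×12 + 2) × 2.54 = 74 × 2.54 = 187.96 cm.
Mifflin-St Jeor (female): BMR = 10(74.0909) + 6.25(187.96) − 5(46) − 161 = 740.9091 + 1174.75 − 230 − 161 = 1524.6591 kcal/day.
TEE = BMR × activity factor = 1524.6591 × 1.2 = 1829.5909 kcal/day.

1830 Cal/d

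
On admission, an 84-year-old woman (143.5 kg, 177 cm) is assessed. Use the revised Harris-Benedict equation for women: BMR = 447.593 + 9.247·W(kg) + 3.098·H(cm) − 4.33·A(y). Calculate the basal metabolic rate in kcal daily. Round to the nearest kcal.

Harris-Benedict: BMR = 447.593 + 9.247(143.5) + 3.098(177) − 4.33(84) = 1959.1635 kcal/day.

1959 kcal daily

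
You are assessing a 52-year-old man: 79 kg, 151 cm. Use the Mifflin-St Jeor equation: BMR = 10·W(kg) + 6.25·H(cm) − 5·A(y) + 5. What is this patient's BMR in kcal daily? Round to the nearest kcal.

Mifflin-St Jeor (male): BMR = 10(79) + 6.25(151) − 5(52) + 5 = 790 + 943.75 − 260 + 5 = 1478.75 kcal/day.

1479 kcal daily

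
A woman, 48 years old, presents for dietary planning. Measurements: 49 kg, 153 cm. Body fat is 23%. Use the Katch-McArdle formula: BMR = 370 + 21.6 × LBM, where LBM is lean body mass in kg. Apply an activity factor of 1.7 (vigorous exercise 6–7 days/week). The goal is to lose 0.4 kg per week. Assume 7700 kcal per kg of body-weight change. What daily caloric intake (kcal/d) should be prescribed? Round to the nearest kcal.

1574 kcal/d

LBM = 49 × (1 − 0.23) = 37.73 kg. Katch-McArdle: BMR = 370 + 21.6 × 37.73 = 1184.968 kcal/day.
TEE = 1184.968 × 1.7 = 2014.4456 kcal/day.
Required daily deficit = 0.4 × 7700 ÷ 7 = 440 kcal/day.
Target intake = 2014.4456 − 440 = 1574.4456 kcal/day.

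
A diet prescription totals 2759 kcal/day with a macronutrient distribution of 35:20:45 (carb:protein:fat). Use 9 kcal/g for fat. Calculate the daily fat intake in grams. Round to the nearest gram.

Fat energy = 45% × 2759 = 1241.55 kcal.
At 9 kcal/g: 1241.55 ÷ 9 = 137.95 g.

138 g/day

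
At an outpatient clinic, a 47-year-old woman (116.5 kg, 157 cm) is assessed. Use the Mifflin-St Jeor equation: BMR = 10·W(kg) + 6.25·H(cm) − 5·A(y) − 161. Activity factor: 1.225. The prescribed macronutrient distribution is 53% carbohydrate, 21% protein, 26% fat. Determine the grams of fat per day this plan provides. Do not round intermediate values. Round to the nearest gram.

62 g/day

Mifflin-St Jeor (female): BMR = 10(116.5) + 6.25(157) − 5(47) − 161 = 1165 + 981.25 − 235 − 161 = 1750.25 kcal/day.
TEE = 1750.25 × 1.225 = 2144.0563 kcal/day.
Fat energy = 26% × 2144.0563 = 557.4546 kcal.
Fat = 557.4546 ÷ 9 kcal/g = 61.9394 g.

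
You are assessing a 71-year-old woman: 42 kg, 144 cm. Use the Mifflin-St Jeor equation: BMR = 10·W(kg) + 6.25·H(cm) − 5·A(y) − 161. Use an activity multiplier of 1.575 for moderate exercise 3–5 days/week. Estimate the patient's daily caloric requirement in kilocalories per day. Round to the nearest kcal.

1266 kilocalories per day

Mifflin-St Jeor (female): BMR = 10(42) + 6.25(144) − 5(71) − 161 = 420 + 900 − 355 − 161 = 804 kcal/day.
TEE = BMR × activity factor = 804 × 1.575 = 1266.3 kcal/day.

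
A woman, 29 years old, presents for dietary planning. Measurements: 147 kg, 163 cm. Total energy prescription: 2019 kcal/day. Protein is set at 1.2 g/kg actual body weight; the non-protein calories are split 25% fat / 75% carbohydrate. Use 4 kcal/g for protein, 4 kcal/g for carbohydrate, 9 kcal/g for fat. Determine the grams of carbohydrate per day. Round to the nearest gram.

Protein = 1.2 × 147 = 176.4 g → 176.4 × 4 = 705.6 kcal.
Non-protein calories = 2019 − 705.6 = 1313.4 kcal.
Fat: 25% × 1313.4 = 328.35 kcal; carbohydrate: 985.05 kcal.
Carbohydrate: 985.05 kcal ÷ 4 kcal/g = 246.2625 g.

246 g/day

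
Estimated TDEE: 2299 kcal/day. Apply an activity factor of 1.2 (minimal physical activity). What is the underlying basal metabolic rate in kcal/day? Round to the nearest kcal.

BMR = TEE ÷ activity factor = 2299 ÷ 1.2 = 1915.8333 kcal/day.

1916 kcal/day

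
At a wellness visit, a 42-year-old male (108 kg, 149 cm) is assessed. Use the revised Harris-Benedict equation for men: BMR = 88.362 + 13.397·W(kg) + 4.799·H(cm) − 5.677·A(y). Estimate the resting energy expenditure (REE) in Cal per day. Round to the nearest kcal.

Harris-Benedict: BMR = 88.362 + 13.397(108) + 4.799(149) − 5.677(42) = 2011.855 kcal/day.

2012 Cal per day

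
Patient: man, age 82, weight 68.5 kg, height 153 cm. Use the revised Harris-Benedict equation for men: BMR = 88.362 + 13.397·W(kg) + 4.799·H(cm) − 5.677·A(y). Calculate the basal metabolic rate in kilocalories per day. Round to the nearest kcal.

1275 kilocalories per day

Harris-Benedict: BMR = 88.362 + 13.397(68.5) + 4.799(153) − 5.677(82) = 1274.7895 kcal/day.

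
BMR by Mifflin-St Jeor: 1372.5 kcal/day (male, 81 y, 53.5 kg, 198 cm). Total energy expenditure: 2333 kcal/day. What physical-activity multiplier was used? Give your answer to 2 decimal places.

1.70

Activity factor = TEE ÷ BMR = 2333 ÷ 1372.5 = 1.7.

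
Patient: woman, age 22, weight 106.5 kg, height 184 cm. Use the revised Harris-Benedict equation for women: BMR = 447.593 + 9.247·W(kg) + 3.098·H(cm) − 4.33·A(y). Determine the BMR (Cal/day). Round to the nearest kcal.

Harris-Benedict: BMR = 447.593 + 9.247(106.5) + 3.098(184) − 4.33(22) = 1907.1705 kcal/day.

1907 Cal/day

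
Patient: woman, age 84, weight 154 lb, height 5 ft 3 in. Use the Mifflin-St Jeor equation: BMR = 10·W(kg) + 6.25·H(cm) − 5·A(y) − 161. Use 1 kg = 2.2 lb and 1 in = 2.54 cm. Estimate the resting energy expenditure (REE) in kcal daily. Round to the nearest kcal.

Convert to metric: weight = 154 ÷ 2.2 = 70 kg; height = (5×12 + 3) × 2.54 = 63 × 2.54 = 160.02 cm.
Mifflin-St Jeor (female): BMR = 10(70) + 6.25(160.02) − 5(84) − 161 = 700 + 1000.125 − 420 − 161 = 1119.125 kcal/day.

1119 kcal daily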